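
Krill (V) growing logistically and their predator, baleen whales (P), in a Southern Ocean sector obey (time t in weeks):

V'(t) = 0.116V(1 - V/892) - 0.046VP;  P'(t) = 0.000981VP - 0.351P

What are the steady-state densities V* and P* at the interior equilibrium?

From dP/dt = 0 with P > 0: 0.000981V* = 0.351, so V* = 358.
Substitute into dV/dt = 0: 0.116(1 - 358/892) = 0.046P*.
The bracket is 0.599, giving P* = 0.0695/0.046 = 1.51.

V* ≈ 358, P* ≈ 1.51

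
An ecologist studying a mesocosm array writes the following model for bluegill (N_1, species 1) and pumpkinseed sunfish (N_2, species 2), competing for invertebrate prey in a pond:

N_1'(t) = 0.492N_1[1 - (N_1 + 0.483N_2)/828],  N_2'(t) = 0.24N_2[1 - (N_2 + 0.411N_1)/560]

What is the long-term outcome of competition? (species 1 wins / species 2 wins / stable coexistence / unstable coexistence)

Compare the nullcline intercepts: K1/α12 = 828/0.483 = 1710 > K2 = 560; K2/α21 = 560/0.411 = 1360 > K1 = 828.
Since both inequalities hold, each species can invade when rare, so the interior equilibrium is stable.

stable coexistence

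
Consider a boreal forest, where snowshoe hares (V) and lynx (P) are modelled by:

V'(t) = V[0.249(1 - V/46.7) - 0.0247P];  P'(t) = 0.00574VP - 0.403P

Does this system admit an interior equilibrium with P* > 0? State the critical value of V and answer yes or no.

Threshold V = 70.2; K < 70.2, so no, the predator goes extinct.

The predator equation gives dP/dt > 0 only when V > 0.403/0.00574 = 70.2.
Without the predator, V → K = 46.7. Since 46.7 < 70.2, the predator cannot invade.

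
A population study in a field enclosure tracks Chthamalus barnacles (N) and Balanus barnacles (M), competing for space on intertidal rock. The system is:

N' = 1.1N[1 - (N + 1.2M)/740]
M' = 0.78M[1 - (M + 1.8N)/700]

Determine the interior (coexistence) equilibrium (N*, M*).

N* ≈ 86.2, M* ≈ 545

Setting both brackets to zero gives the nullclines N + 1.2M = 740 and 1.8N + M = 700.
Substituting M = 700 - 1.8N into the first: N(1 - 1.2·1.8) = 740 - 1.2·700.
So N* = -100/-1.16 = 86.2, and then M* = 700 - 1.8·86.2 = 545.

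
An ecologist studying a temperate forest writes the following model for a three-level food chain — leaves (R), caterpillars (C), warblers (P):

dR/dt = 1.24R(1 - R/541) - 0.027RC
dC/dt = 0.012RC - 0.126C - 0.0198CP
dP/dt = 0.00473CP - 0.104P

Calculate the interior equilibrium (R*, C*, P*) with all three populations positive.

R* ≈ 282, C* ≈ 22, P* ≈ 165

From dP/dt = 0: 0.00473C* = 0.104, so C* = 22.
From dR/dt = 0: 1.24(1 - R*/541) = 0.027·22, giving R* = 541·(1 - 0.479) = 282.
From dC/dt = 0: 0.012·282 - 0.126 = 0.0198P*, so P* = 3.26/0.0198 = 165.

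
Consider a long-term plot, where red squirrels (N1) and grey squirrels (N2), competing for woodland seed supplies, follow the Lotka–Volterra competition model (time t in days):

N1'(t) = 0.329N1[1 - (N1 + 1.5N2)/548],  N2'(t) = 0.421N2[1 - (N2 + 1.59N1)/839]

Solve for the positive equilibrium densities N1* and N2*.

Setting both brackets to zero gives the nullclines N1 + 1.5N2 = 548 and 1.59N1 + N2 = 839.
Substituting N2 = 839 - 1.59N1 into the first: N1(1 - 1.5·1.59) = 548 - 1.5·839.
So N1* = -710/-1.39 = 513, and then N2* = 839 - 1.59·513 = 23.3.

N1* ≈ 513, N2* ≈ 23.3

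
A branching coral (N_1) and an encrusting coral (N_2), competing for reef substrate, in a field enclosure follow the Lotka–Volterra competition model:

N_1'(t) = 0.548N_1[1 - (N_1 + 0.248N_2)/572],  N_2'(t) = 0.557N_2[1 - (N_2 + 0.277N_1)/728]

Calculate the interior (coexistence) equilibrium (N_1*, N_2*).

N_1* ≈ 420, N_2* ≈ 612

Setting both brackets to zero gives the nullclines N_1 + 0.248N_2 = 572 and 0.277N_1 + N_2 = 728.
Substituting N_2 = 728 - 0.277N_1 into the first: N_1(1 - 0.248·0.277) = 572 - 0.248·728.
So N_1* = 391/0.931 = 420, and then N_2* = 728 - 0.277·420 = 612.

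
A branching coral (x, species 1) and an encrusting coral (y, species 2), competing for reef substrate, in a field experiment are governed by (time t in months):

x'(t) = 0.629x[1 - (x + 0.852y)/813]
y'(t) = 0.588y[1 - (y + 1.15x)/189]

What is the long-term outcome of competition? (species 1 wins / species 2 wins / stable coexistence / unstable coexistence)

Compare the nullcline intercepts: K1/α12 = 813/0.852 = 954 > K2 = 189; K2/α21 = 189/1.15 = 164 < K1 = 813.
Since the inequalities point opposite ways, species 1 can invade but species 2 cannot.

species 1 excludes species 2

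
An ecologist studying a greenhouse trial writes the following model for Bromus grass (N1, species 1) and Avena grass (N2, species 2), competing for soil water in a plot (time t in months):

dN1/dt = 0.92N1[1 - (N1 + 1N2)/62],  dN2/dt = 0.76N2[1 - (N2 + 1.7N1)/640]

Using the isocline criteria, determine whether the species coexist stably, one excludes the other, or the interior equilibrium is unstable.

species 2 excludes species 1

Compare the nullcline intercepts: K1/α12 = 62/1 = 62 < K2 = 640; K2/α21 = 640/1.7 = 376 > K1 = 62.
Since the inequalities point opposite ways, species 2 can invade but species 1 cannot.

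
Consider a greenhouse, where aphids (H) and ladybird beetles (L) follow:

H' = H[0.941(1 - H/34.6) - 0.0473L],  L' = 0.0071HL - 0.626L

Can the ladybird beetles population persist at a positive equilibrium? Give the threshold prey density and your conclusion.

The predator equation gives dL/dt > 0 only when H > 0.626/0.0071 = 88.2.
Without the predator, H → K = 34.6. Since 34.6 < 88.2, the predator cannot invade.

Threshold H = 88.2; K < 88.2, so no, the predator goes extinct.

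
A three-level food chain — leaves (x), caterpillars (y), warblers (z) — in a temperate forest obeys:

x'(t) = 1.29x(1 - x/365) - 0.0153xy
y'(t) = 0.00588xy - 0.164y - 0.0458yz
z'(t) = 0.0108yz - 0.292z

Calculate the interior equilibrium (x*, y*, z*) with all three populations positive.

x* ≈ 248, y* ≈ 27, z* ≈ 28.3

From dz/dt = 0: 0.0108y* = 0.292, so y* = 27.
From dx/dt = 0: 1.29(1 - x*/365) = 0.0153·27, giving x* = 365·(1 - 0.321) = 248.
From dy/dt = 0: 0.00588·248 - 0.164 = 0.0458z*, so z* = 1.29/0.0458 = 28.3.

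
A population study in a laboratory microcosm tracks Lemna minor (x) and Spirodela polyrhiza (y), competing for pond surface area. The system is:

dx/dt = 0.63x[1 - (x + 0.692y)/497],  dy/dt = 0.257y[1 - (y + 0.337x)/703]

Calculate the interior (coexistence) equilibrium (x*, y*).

Setting both brackets to zero gives the nullclines x + 0.692y = 497 and 0.337x + y = 703.
Substituting y = 703 - 0.337x into the first: x(1 - 0.692·0.337) = 497 - 0.692·703.
So x* = 10.5/0.767 = 13.7, and then y* = 703 - 0.337·13.7 = 698.

x* ≈ 13.7, y* ≈ 698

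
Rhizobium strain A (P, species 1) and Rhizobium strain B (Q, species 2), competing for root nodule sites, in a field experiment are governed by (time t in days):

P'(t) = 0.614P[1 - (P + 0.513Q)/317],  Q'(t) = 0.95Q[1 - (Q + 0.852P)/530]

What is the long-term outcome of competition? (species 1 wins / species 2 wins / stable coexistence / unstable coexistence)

Compare the nullcline intercepts: K1/α12 = 317/0.513 = 618 > K2 = 530; K2/α21 = 530/0.852 = 622 > K1 = 317.
Since both inequalities hold, each species can invade when rare, so the interior equilibrium is stable.

stable coexistence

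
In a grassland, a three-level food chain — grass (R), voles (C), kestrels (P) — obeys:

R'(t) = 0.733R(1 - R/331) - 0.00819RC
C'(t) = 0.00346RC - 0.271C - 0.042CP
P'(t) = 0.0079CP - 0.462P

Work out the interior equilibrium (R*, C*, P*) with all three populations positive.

From dP/dt = 0: 0.0079C* = 0.462, so C* = 58.5.
From dR/dt = 0: 0.733(1 - R*/331) = 0.00819·58.5, giving R* = 331·(1 - 0.653) = 115.
From dC/dt = 0: 0.00346·115 - 0.271 = 0.042P*, so P* = 0.126/0.042 = 3.

R* ≈ 115, C* ≈ 58.5, P* ≈ 3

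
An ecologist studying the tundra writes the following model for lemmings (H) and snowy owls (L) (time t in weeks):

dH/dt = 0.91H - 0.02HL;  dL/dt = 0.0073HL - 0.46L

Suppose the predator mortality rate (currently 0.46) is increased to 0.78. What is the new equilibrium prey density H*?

H* ≈ 107

At the interior fixed point, setting dL/dt = 0 with L > 0 fixes H* = (predator death rate)/(HL coefficient) — independent of the other coefficients.
With the change, H* = 0.78/0.0073 = 107; it rises from 63.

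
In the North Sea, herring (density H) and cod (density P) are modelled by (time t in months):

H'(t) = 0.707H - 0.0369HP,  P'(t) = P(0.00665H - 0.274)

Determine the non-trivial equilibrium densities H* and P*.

Set dP/dt = 0 with P > 0: 0.00665H - 0.274 = 0, so H* = 0.274/0.00665 = 41.2.
Set dH/dt = 0 with H > 0: 0.707 - 0.0369P = 0, so P* = 0.707/0.0369 = 19.2.

H* ≈ 41.2, P* ≈ 19.2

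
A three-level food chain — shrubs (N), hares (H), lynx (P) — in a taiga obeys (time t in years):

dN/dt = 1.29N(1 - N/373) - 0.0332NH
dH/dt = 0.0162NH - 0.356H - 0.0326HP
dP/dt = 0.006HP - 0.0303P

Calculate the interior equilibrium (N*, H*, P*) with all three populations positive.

From dP/dt = 0: 0.006H* = 0.0303, so H* = 5.05.
From dN/dt = 0: 1.29(1 - N*/373) = 0.0332·5.05, giving N* = 373·(1 - 0.13) = 325.
From dH/dt = 0: 0.0162·325 - 0.356 = 0.0326P*, so P* = 4.9/0.0326 = 150.

N* ≈ 325, H* ≈ 5.05, P* ≈ 150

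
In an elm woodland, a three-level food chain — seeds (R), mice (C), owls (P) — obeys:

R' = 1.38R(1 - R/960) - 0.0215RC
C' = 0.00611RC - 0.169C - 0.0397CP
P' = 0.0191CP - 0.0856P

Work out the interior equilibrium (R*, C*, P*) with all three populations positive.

From dP/dt = 0: 0.0191C* = 0.0856, so C* = 4.48.
From dR/dt = 0: 1.38(1 - R*/960) = 0.0215·4.48, giving R* = 960·(1 - 0.0698) = 893.
From dC/dt = 0: 0.00611·893 - 0.169 = 0.0397P*, so P* = 5.29/0.0397 = 133.

R* ≈ 893, C* ≈ 4.48, P* ≈ 133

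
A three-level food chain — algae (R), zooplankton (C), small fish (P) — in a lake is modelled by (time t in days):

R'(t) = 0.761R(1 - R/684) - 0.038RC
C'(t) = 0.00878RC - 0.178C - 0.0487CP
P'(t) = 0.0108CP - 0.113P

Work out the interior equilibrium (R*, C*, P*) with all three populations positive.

From dP/dt = 0: 0.0108C* = 0.113, so C* = 10.5.
From dR/dt = 0: 0.761(1 - R*/684) = 0.038·10.5, giving R* = 684·(1 - 0.522) = 327.
From dC/dt = 0: 0.00878·327 - 0.178 = 0.0487P*, so P* = 2.69/0.0487 = 55.2.

R* ≈ 327, C* ≈ 10.5, P* ≈ 55.2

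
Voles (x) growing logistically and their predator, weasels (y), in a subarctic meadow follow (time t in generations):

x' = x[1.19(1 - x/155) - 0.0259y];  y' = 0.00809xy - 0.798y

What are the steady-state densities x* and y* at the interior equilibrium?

x* ≈ 98.6, y* ≈ 16.7

From dy/dt = 0 with y > 0: 0.00809x* = 0.798, so x* = 98.6.
Substitute into dx/dt = 0: 1.19(1 - 98.6/155) = 0.0259y*.
The bracket is 0.364, giving y* = 0.433/0.0259 = 16.7.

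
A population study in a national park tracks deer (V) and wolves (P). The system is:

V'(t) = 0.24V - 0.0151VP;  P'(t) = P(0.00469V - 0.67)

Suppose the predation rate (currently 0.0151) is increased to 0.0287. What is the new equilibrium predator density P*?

At the interior fixed point, setting dV/dt = 0 with V > 0 fixes P* = (prey growth rate)/(VP coefficient) — independent of the other coefficients.
With the change, P* = 0.24/0.0287 = 8.36; it falls from 15.9.

P* ≈ 8.36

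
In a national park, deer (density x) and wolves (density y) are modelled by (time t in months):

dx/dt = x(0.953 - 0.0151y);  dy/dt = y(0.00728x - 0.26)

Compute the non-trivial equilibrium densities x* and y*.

Set dy/dt = 0 with y > 0: 0.00728x - 0.26 = 0, so x* = 0.26/0.00728 = 35.7.
Set dx/dt = 0 with x > 0: 0.953 - 0.0151y = 0, so y* = 0.953/0.0151 = 63.1.

x* ≈ 35.7, y* ≈ 63.1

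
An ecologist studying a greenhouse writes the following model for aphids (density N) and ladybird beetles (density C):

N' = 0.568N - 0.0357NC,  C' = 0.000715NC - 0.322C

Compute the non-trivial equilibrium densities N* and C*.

Set dC/dt = 0 with C > 0: 0.000715N - 0.322 = 0, so N* = 0.322/0.000715 = 450.
Set dN/dt = 0 with N > 0: 0.568 - 0.0357C = 0, so C* = 0.568/0.0357 = 15.9.

N* ≈ 450, C* ≈ 15.9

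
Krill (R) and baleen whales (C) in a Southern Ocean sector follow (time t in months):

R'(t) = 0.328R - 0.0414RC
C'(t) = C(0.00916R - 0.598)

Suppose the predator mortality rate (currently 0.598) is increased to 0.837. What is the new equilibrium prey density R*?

R* ≈ 91.4

At the interior fixed point, setting dC/dt = 0 with C > 0 fixes R* = (predator death rate)/(RC coefficient) — independent of the other coefficients.
With the change, R* = 0.837/0.00916 = 91.4; it rises from 65.3.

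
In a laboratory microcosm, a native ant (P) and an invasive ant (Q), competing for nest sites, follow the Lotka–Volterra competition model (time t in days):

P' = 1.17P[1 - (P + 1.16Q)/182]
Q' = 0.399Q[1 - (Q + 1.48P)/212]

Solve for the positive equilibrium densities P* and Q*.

P* ≈ 89.2, Q* ≈ 80

Setting both brackets to zero gives the nullclines P + 1.16Q = 182 and 1.48P + Q = 212.
Substituting Q = 212 - 1.48P into the first: P(1 - 1.16·1.48) = 182 - 1.16·212.
So P* = -63.9/-0.717 = 89.2, and then Q* = 212 - 1.48·89.2 = 80.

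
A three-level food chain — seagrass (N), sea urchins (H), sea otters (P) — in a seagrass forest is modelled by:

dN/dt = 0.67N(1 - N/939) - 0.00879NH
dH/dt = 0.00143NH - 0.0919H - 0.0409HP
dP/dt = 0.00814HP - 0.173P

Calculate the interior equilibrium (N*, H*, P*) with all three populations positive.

N* ≈ 677, H* ≈ 21.3, P* ≈ 21.4

From dP/dt = 0: 0.00814H* = 0.173, so H* = 21.3.
From dN/dt = 0: 0.67(1 - N*/939) = 0.00879·21.3, giving N* = 939·(1 - 0.279) = 677.
From dH/dt = 0: 0.00143·677 - 0.0919 = 0.0409P*, so P* = 0.876/0.0409 = 21.4.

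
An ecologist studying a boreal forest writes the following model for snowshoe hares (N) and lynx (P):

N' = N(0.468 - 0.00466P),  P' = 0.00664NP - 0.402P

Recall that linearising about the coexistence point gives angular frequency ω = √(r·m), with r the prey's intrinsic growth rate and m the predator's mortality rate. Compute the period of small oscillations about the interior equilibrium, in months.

T ≈ 14.5 months

Here r = 0.468 and m = 0.402, so r·m = 0.188.
ω = √0.188 = 0.434 per month, hence T = 2π/ω ≈ 14.5 months.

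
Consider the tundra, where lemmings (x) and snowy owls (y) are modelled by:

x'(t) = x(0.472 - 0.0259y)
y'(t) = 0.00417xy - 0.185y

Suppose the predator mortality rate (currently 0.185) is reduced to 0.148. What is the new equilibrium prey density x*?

x* ≈ 35.5

At the interior fixed point, setting dy/dt = 0 with y > 0 fixes x* = (predator death rate)/(xy coefficient) — independent of the other coefficients.
With the change, x* = 0.148/0.00417 = 35.5; it falls from 44.4.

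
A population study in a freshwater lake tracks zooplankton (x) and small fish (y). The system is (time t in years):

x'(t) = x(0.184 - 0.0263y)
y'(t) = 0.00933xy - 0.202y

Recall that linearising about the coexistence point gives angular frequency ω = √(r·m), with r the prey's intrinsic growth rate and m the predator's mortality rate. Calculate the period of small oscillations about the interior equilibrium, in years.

T ≈ 32.6 years

Here r = 0.184 and m = 0.202, so r·m = 0.0372.
ω = √0.0372 = 0.193 per year, hence T = 2π/ω ≈ 32.6 years.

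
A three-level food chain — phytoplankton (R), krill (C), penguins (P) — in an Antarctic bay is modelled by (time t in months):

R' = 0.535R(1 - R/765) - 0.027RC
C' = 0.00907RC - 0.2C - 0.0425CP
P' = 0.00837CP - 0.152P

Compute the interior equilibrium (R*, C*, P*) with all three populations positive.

From dP/dt = 0: 0.00837C* = 0.152, so C* = 18.2.
From dR/dt = 0: 0.535(1 - R*/765) = 0.027·18.2, giving R* = 765·(1 - 0.916) = 63.9.
From dC/dt = 0: 0.00907·63.9 - 0.2 = 0.0425P*, so P* = 0.379/0.0425 = 8.93.

R* ≈ 63.9, C* ≈ 18.2, P* ≈ 8.93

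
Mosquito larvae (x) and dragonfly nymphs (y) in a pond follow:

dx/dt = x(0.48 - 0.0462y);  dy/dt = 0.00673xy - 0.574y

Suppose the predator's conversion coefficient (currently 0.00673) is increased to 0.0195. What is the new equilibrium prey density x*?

At the interior fixed point, setting dy/dt = 0 with y > 0 fixes x* = (predator death rate)/(xy coefficient) — independent of the other coefficients.
With the change, x* = 0.574/0.0195 = 29.4; it falls from 85.3.

x* ≈ 29.4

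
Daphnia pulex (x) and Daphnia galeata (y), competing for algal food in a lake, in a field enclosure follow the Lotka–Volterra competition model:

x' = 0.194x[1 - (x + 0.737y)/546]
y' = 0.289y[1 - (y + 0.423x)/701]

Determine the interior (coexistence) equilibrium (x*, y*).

x* ≈ 42.7, y* ≈ 683

Setting both brackets to zero gives the nullclines x + 0.737y = 546 and 0.423x + y = 701.
Substituting y = 701 - 0.423x into the first: x(1 - 0.737·0.423) = 546 - 0.737·701.
So x* = 29.4/0.688 = 42.7, and then y* = 701 - 0.423·42.7 = 683.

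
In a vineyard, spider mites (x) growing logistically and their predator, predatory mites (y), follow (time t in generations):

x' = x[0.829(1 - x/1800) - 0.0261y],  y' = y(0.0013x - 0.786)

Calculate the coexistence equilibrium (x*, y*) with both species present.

x* ≈ 605, y* ≈ 21.1

From dy/dt = 0 with y > 0: 0.0013x* = 0.786, so x* = 605.
Substitute into dx/dt = 0: 0.829(1 - 605/1800) = 0.0261y*.
The bracket is 0.664, giving y* = 0.551/0.0261 = 21.1.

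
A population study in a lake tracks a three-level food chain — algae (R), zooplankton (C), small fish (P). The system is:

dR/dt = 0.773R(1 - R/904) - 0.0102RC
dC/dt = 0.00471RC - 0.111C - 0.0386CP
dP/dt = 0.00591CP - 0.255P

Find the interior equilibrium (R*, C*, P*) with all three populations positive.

R* ≈ 389, C* ≈ 43.1, P* ≈ 44.6

From dP/dt = 0: 0.00591C* = 0.255, so C* = 43.1.
From dR/dt = 0: 0.773(1 - R*/904) = 0.0102·43.1, giving R* = 904·(1 - 0.569) = 389.
From dC/dt = 0: 0.00471·389 - 0.111 = 0.0386P*, so P* = 1.72/0.0386 = 44.6.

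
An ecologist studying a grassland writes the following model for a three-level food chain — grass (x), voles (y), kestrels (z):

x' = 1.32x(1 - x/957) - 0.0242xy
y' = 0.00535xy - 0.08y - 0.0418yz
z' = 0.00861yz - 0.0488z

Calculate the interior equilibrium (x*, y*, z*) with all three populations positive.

From dz/dt = 0: 0.00861y* = 0.0488, so y* = 5.67.
From dx/dt = 0: 1.32(1 - x*/957) = 0.0242·5.67, giving x* = 957·(1 - 0.104) = 858.
From dy/dt = 0: 0.00535·858 - 0.08 = 0.0418z*, so z* = 4.51/0.0418 = 108.

x* ≈ 858, y* ≈ 5.67, z* ≈ 108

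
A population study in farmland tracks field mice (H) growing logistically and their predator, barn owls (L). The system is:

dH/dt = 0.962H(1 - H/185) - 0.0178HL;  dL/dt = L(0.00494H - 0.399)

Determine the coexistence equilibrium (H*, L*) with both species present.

From dL/dt = 0 with L > 0: 0.00494H* = 0.399, so H* = 80.8.
Substitute into dH/dt = 0: 0.962(1 - 80.8/185) = 0.0178L*.
The bracket is 0.563, giving L* = 0.542/0.0178 = 30.4.

H* ≈ 80.8, L* ≈ 30.4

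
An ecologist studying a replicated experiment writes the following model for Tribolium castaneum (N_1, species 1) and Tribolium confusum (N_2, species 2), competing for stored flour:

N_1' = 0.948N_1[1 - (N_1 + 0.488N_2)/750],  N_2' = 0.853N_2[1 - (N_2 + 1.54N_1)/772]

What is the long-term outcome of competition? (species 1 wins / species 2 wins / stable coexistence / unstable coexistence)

Compare the nullcline intercepts: K1/α12 = 750/0.488 = 1540 > K2 = 772; K2/α21 = 772/1.54 = 501 < K1 = 750.
Since the inequalities point opposite ways, species 1 can invade but species 2 cannot.

species 1 excludes species 2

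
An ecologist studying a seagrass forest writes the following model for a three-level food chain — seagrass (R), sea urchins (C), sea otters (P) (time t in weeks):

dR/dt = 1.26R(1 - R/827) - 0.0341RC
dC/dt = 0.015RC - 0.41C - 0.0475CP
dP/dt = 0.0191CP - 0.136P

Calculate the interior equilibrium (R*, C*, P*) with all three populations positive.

From dP/dt = 0: 0.0191C* = 0.136, so C* = 7.12.
From dR/dt = 0: 1.26(1 - R*/827) = 0.0341·7.12, giving R* = 827·(1 - 0.193) = 668.
From dC/dt = 0: 0.015·668 - 0.41 = 0.0475P*, so P* = 9.6/0.0475 = 202.

R* ≈ 668, C* ≈ 7.12, P* ≈ 202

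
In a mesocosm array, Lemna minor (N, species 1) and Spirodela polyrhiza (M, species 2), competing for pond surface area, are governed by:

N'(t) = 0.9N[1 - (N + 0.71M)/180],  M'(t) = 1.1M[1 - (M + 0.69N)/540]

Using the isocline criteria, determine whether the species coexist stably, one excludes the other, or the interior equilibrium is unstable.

species 2 excludes species 1

Compare the nullcline intercepts: K1/α12 = 180/0.71 = 254 < K2 = 540; K2/α21 = 540/0.69 = 783 > K1 = 180.
Since the inequalities point opposite ways, species 2 can invade but species 1 cannot.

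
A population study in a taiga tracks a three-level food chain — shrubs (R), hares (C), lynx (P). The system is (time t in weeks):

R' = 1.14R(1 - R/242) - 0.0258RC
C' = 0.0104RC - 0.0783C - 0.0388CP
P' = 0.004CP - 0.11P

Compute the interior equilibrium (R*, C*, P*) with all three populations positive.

From dP/dt = 0: 0.004C* = 0.11, so C* = 27.5.
From dR/dt = 0: 1.14(1 - R*/242) = 0.0258·27.5, giving R* = 242·(1 - 0.622) = 91.4.
From dC/dt = 0: 0.0104·91.4 - 0.0783 = 0.0388P*, so P* = 0.872/0.0388 = 22.5.

R* ≈ 91.4, C* ≈ 27.5, P* ≈ 22.5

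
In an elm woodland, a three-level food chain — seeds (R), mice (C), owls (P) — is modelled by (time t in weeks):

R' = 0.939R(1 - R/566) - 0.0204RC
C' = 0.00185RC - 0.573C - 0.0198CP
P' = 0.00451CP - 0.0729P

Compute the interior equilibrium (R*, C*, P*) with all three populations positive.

R* ≈ 367, C* ≈ 16.2, P* ≈ 5.37

From dP/dt = 0: 0.00451C* = 0.0729, so C* = 16.2.
From dR/dt = 0: 0.939(1 - R*/566) = 0.0204·16.2, giving R* = 566·(1 - 0.351) = 367.
From dC/dt = 0: 0.00185·367 - 0.573 = 0.0198P*, so P* = 0.106/0.0198 = 5.37.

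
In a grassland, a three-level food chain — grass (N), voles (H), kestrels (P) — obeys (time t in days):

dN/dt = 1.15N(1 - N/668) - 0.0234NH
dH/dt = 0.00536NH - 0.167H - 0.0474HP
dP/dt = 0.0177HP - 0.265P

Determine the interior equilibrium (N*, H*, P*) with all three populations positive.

From dP/dt = 0: 0.0177H* = 0.265, so H* = 15.
From dN/dt = 0: 1.15(1 - N*/668) = 0.0234·15, giving N* = 668·(1 - 0.305) = 464.
From dH/dt = 0: 0.00536·464 - 0.167 = 0.0474P*, so P* = 2.32/0.0474 = 49.

N* ≈ 464, H* ≈ 15, P* ≈ 49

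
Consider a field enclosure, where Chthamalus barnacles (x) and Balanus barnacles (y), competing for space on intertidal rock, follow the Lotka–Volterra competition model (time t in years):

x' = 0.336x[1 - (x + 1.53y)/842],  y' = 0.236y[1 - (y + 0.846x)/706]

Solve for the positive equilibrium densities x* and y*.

Setting both brackets to zero gives the nullclines x + 1.53y = 842 and 0.846x + y = 706.
Substituting y = 706 - 0.846x into the first: x(1 - 1.53·0.846) = 842 - 1.53·706.
So x* = -238/-0.294 = 809, and then y* = 706 - 0.846·809 = 21.5.

x* ≈ 809, y* ≈ 21.5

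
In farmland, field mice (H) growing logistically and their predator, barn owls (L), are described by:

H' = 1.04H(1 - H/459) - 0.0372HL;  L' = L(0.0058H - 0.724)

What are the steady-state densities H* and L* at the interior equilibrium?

H* ≈ 125, L* ≈ 20.4

From dL/dt = 0 with L > 0: 0.0058H* = 0.724, so H* = 125.
Substitute into dH/dt = 0: 1.04(1 - 125/459) = 0.0372L*.
The bracket is 0.728, giving L* = 0.757/0.0372 = 20.4.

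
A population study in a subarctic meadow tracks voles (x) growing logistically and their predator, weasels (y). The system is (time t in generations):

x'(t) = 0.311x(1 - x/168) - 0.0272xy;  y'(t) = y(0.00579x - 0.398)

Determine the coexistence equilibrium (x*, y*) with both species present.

From dy/dt = 0 with y > 0: 0.00579x* = 0.398, so x* = 68.7.
Substitute into dx/dt = 0: 0.311(1 - 68.7/168) = 0.0272y*.
The bracket is 0.591, giving y* = 0.184/0.0272 = 6.76.

x* ≈ 68.7, y* ≈ 6.76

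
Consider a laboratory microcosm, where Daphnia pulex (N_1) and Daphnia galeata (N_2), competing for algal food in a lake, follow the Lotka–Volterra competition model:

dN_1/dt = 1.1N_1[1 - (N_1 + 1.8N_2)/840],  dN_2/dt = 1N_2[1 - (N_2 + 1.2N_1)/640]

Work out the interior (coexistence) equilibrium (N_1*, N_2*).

Setting both brackets to zero gives the nullclines N_1 + 1.8N_2 = 840 and 1.2N_1 + N_2 = 640.
Substituting N_2 = 640 - 1.2N_1 into the first: N_1(1 - 1.8·1.2) = 840 - 1.8·640.
So N_1* = -312/-1.16 = 269, and then N_2* = 640 - 1.2·269 = 317.

N_1* ≈ 269, N_2* ≈ 317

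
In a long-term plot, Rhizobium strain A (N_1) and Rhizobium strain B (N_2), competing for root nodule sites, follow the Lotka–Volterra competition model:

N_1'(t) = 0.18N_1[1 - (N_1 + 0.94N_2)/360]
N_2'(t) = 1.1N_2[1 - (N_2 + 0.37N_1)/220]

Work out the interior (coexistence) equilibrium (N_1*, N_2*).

N_1* ≈ 235, N_2* ≈ 133

Setting both brackets to zero gives the nullclines N_1 + 0.94N_2 = 360 and 0.37N_1 + N_2 = 220.
Substituting N_2 = 220 - 0.37N_1 into the first: N_1(1 - 0.94·0.37) = 360 - 0.94·220.
So N_1* = 153/0.652 = 235, and then N_2* = 220 - 0.37·235 = 133.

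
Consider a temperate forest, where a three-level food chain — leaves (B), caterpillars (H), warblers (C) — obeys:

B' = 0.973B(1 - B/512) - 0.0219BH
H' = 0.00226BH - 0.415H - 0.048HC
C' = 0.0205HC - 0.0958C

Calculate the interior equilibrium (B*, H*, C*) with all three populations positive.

B* ≈ 458, H* ≈ 4.67, C* ≈ 12.9

From dC/dt = 0: 0.0205H* = 0.0958, so H* = 4.67.
From dB/dt = 0: 0.973(1 - B*/512) = 0.0219·4.67, giving B* = 512·(1 - 0.105) = 458.
From dH/dt = 0: 0.00226·458 - 0.415 = 0.048C*, so C* = 0.62/0.048 = 12.9.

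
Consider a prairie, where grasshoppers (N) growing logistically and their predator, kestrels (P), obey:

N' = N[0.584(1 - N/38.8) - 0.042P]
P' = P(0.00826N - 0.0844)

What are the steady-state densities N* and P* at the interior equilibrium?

From dP/dt = 0 with P > 0: 0.00826N* = 0.0844, so N* = 10.2.
Substitute into dN/dt = 0: 0.584(1 - 10.2/38.8) = 0.042P*.
The bracket is 0.737, giving P* = 0.43/0.042 = 10.2.

N* ≈ 10.2, P* ≈ 10.2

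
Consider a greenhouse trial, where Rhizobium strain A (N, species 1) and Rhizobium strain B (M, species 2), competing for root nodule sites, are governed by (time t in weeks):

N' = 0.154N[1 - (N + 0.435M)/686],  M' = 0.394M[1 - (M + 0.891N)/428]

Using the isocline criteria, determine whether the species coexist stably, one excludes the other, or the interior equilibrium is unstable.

Compare the nullcline intercepts: K1/α12 = 686/0.435 = 1580 > K2 = 428; K2/α21 = 428/0.891 = 480 < K1 = 686.
Since the inequalities point opposite ways, species 1 can invade but species 2 cannot.

species 1 excludes species 2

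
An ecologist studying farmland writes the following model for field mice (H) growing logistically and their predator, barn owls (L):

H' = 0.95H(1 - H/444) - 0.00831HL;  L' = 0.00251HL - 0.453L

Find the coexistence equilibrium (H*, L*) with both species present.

From dL/dt = 0 with L > 0: 0.00251H* = 0.453, so H* = 180.
Substitute into dH/dt = 0: 0.95(1 - 180/444) = 0.00831L*.
The bracket is 0.594, giving L* = 0.564/0.00831 = 67.9.

H* ≈ 180, L* ≈ 67.9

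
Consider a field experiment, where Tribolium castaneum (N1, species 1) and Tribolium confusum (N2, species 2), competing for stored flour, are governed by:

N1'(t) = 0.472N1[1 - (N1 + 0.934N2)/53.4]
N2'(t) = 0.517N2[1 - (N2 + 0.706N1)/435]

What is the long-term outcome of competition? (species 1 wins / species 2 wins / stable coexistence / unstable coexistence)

Compare the nullcline intercepts: K1/α12 = 53.4/0.934 = 57.2 < K2 = 435; K2/α21 = 435/0.706 = 616 > K1 = 53.4.
Since the inequalities point opposite ways, species 2 can invade but species 1 cannot.

species 2 excludes species 1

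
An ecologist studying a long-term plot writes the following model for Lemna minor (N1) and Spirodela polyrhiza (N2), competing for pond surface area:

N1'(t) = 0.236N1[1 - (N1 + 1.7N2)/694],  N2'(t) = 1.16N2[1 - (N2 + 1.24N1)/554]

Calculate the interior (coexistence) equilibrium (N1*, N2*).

Setting both brackets to zero gives the nullclines N1 + 1.7N2 = 694 and 1.24N1 + N2 = 554.
Substituting N2 = 554 - 1.24N1 into the first: N1(1 - 1.7·1.24) = 694 - 1.7·554.
So N1* = -248/-1.11 = 224, and then N2* = 554 - 1.24·224 = 277.

N1* ≈ 224, N2* ≈ 277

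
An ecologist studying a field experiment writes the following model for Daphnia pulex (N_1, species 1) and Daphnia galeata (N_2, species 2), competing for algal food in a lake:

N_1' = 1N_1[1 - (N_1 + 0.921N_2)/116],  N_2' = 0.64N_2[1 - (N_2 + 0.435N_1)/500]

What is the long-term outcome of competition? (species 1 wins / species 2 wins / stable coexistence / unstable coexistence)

Compare the nullcline intercepts: K1/α12 = 116/0.921 = 126 < K2 = 500; K2/α21 = 500/0.435 = 1150 > K1 = 116.
Since the inequalities point opposite ways, species 2 can invade but species 1 cannot.

species 2 excludes species 1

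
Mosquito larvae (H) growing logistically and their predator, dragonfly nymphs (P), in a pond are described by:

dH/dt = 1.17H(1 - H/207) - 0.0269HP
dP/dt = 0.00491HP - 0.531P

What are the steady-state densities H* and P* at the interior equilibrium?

H* ≈ 108, P* ≈ 20.8

From dP/dt = 0 with P > 0: 0.00491H* = 0.531, so H* = 108.
Substitute into dH/dt = 0: 1.17(1 - 108/207) = 0.0269P*.
The bracket is 0.478, giving P* = 0.559/0.0269 = 20.8.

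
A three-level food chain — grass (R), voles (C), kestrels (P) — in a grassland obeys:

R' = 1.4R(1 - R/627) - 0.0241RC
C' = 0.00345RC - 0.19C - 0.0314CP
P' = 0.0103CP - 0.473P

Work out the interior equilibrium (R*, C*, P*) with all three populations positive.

R* ≈ 131, C* ≈ 45.9, P* ≈ 8.38

From dP/dt = 0: 0.0103C* = 0.473, so C* = 45.9.
From dR/dt = 0: 1.4(1 - R*/627) = 0.0241·45.9, giving R* = 627·(1 - 0.791) = 131.
From dC/dt = 0: 0.00345·131 - 0.19 = 0.0314P*, so P* = 0.263/0.0314 = 8.38.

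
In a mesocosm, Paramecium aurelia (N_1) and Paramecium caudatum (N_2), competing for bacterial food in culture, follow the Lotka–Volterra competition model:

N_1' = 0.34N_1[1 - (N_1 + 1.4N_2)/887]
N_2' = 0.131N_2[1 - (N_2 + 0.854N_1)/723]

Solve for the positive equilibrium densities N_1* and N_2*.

Setting both brackets to zero gives the nullclines N_1 + 1.4N_2 = 887 and 0.854N_1 + N_2 = 723.
Substituting N_2 = 723 - 0.854N_1 into the first: N_1(1 - 1.4·0.854) = 887 - 1.4·723.
So N_1* = -125/-0.196 = 640, and then N_2* = 723 - 0.854·640 = 176.

N_1* ≈ 640, N_2* ≈ 176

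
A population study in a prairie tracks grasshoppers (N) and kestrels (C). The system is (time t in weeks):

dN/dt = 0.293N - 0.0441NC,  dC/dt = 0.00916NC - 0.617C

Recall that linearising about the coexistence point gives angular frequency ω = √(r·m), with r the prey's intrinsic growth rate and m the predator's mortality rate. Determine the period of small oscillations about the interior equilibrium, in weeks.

T ≈ 14.8 weeks

Here r = 0.293 and m = 0.617, so r·m = 0.181.
ω = √0.181 = 0.425 per week, hence T = 2π/ω ≈ 14.8 weeks.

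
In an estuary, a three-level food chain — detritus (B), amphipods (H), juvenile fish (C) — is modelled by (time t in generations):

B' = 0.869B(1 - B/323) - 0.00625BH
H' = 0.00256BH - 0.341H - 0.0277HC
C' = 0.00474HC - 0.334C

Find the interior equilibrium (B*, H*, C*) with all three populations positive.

B* ≈ 159, H* ≈ 70.5, C* ≈ 2.41

From dC/dt = 0: 0.00474H* = 0.334, so H* = 70.5.
From dB/dt = 0: 0.869(1 - B*/323) = 0.00625·70.5, giving B* = 323·(1 - 0.507) = 159.
From dH/dt = 0: 0.00256·159 - 0.341 = 0.0277C*, so C* = 0.0668/0.0277 = 2.41.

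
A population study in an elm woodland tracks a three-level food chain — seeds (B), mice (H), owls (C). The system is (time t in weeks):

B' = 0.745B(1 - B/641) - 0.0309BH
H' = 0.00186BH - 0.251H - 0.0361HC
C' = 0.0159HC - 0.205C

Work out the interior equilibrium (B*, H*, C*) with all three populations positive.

B* ≈ 298, H* ≈ 12.9, C* ≈ 8.41

From dC/dt = 0: 0.0159H* = 0.205, so H* = 12.9.
From dB/dt = 0: 0.745(1 - B*/641) = 0.0309·12.9, giving B* = 641·(1 - 0.535) = 298.
From dH/dt = 0: 0.00186·298 - 0.251 = 0.0361C*, so C* = 0.304/0.0361 = 8.41.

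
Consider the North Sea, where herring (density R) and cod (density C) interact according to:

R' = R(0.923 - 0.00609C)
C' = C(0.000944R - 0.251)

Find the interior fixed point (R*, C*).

Set dC/dt = 0 with C > 0: 0.000944R - 0.251 = 0, so R* = 0.251/0.000944 = 266.
Set dR/dt = 0 with R > 0: 0.923 - 0.00609C = 0, so C* = 0.923/0.00609 = 152.

R* ≈ 266, C* ≈ 152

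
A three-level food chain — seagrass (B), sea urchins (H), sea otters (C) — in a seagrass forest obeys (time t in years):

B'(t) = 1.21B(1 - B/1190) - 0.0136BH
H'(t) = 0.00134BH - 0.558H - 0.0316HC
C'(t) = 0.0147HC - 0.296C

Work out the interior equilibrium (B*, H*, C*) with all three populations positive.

From dC/dt = 0: 0.0147H* = 0.296, so H* = 20.1.
From dB/dt = 0: 1.21(1 - B*/1190) = 0.0136·20.1, giving B* = 1190·(1 - 0.226) = 921.
From dH/dt = 0: 0.00134·921 - 0.558 = 0.0316C*, so C* = 0.676/0.0316 = 21.4.

B* ≈ 921, H* ≈ 20.1, C* ≈ 21.4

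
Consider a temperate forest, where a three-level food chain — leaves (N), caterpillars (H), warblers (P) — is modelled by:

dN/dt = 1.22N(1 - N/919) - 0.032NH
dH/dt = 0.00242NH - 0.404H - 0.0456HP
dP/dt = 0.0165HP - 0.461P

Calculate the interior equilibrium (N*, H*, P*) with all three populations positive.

From dP/dt = 0: 0.0165H* = 0.461, so H* = 27.9.
From dN/dt = 0: 1.22(1 - N*/919) = 0.032·27.9, giving N* = 919·(1 - 0.733) = 246.
From dH/dt = 0: 0.00242·246 - 0.404 = 0.0456P*, so P* = 0.19/0.0456 = 4.17.

N* ≈ 246, H* ≈ 27.9, P* ≈ 4.17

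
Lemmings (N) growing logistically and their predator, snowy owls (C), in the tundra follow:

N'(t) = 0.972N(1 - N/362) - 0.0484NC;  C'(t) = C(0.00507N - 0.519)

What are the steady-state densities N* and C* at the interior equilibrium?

From dC/dt = 0 with C > 0: 0.00507N* = 0.519, so N* = 102.
Substitute into dN/dt = 0: 0.972(1 - 102/362) = 0.0484C*.
The bracket is 0.717, giving C* = 0.697/0.0484 = 14.4.

N* ≈ 102, C* ≈ 14.4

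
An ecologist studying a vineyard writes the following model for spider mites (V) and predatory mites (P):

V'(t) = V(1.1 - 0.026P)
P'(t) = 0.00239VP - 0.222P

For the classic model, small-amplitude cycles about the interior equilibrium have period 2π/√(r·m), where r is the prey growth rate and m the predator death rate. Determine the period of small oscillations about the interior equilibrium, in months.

T ≈ 12.7 months

Here r = 1.1 and m = 0.222, so r·m = 0.244.
ω = √0.244 = 0.494 per month, hence T = 2π/ω ≈ 12.7 months.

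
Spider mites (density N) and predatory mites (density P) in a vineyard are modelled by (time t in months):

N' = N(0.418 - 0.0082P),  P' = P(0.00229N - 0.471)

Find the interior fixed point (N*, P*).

Set dP/dt = 0 with P > 0: 0.00229N - 0.471 = 0, so N* = 0.471/0.00229 = 206.
Set dN/dt = 0 with N > 0: 0.418 - 0.0082P = 0, so P* = 0.418/0.0082 = 51.

N* ≈ 206, P* ≈ 51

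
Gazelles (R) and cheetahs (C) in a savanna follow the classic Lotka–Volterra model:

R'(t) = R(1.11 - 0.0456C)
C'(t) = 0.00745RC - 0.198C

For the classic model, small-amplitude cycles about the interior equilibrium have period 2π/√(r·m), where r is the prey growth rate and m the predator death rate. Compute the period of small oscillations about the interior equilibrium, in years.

T ≈ 13.4 years

Here r = 1.11 and m = 0.198, so r·m = 0.22.
ω = √0.22 = 0.469 per year, hence T = 2π/ω ≈ 13.4 years.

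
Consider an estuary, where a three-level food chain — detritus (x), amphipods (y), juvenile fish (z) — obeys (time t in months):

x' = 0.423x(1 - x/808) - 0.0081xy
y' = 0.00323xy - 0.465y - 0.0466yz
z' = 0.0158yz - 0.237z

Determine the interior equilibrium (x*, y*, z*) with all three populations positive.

From dz/dt = 0: 0.0158y* = 0.237, so y* = 15.
From dx/dt = 0: 0.423(1 - x*/808) = 0.0081·15, giving x* = 808·(1 - 0.287) = 576.
From dy/dt = 0: 0.00323·576 - 0.465 = 0.0466z*, so z* = 1.4/0.0466 = 29.9.

x* ≈ 576, y* ≈ 15, z* ≈ 29.9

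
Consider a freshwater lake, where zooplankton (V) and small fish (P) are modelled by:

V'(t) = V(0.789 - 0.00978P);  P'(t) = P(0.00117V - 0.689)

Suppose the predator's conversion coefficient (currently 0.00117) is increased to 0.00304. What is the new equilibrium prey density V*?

At the interior fixed point, setting dP/dt = 0 with P > 0 fixes V* = (predator death rate)/(VP coefficient) — independent of the other coefficients.
With the change, V* = 0.689/0.00304 = 227; it falls from 589.

V* ≈ 227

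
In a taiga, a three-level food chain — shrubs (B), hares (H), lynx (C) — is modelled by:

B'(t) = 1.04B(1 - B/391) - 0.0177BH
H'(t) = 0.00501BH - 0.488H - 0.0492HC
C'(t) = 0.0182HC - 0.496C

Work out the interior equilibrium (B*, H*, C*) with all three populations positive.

B* ≈ 210, H* ≈ 27.3, C* ≈ 11.4

From dC/dt = 0: 0.0182H* = 0.496, so H* = 27.3.
From dB/dt = 0: 1.04(1 - B*/391) = 0.0177·27.3, giving B* = 391·(1 - 0.464) = 210.
From dH/dt = 0: 0.00501·210 - 0.488 = 0.0492C*, so C* = 0.562/0.0492 = 11.4.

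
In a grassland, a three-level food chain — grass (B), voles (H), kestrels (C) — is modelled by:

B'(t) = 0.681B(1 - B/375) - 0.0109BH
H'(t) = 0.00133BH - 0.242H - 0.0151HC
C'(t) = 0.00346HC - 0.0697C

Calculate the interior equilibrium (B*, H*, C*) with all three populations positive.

From dC/dt = 0: 0.00346H* = 0.0697, so H* = 20.1.
From dB/dt = 0: 0.681(1 - B*/375) = 0.0109·20.1, giving B* = 375·(1 - 0.322) = 254.
From dH/dt = 0: 0.00133·254 - 0.242 = 0.0151C*, so C* = 0.0959/0.0151 = 6.35.

B* ≈ 254, H* ≈ 20.1, C* ≈ 6.35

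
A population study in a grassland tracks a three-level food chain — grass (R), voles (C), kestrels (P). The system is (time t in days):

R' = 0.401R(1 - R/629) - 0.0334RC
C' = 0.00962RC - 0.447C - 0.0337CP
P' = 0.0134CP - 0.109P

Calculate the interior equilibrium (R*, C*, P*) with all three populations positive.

From dP/dt = 0: 0.0134C* = 0.109, so C* = 8.13.
From dR/dt = 0: 0.401(1 - R*/629) = 0.0334·8.13, giving R* = 629·(1 - 0.678) = 203.
From dC/dt = 0: 0.00962·203 - 0.447 = 0.0337P*, so P* = 1.5/0.0337 = 44.6.

R* ≈ 203, C* ≈ 8.13, P* ≈ 44.6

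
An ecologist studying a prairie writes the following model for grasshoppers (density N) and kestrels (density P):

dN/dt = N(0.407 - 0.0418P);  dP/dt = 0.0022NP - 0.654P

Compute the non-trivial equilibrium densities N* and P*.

Set dP/dt = 0 with P > 0: 0.0022N - 0.654 = 0, so N* = 0.654/0.0022 = 297.
Set dN/dt = 0 with N > 0: 0.407 - 0.0418P = 0, so P* = 0.407/0.0418 = 9.74.

N* ≈ 297, P* ≈ 9.74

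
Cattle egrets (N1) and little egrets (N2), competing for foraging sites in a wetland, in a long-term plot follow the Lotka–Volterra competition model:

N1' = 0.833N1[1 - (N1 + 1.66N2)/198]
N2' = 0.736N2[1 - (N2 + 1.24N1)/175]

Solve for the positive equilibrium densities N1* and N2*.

Setting both brackets to zero gives the nullclines N1 + 1.66N2 = 198 and 1.24N1 + N2 = 175.
Substituting N2 = 175 - 1.24N1 into the first: N1(1 - 1.66·1.24) = 198 - 1.66·175.
So N1* = -92.5/-1.06 = 87.4, and then N2* = 175 - 1.24·87.4 = 66.6.

N1* ≈ 87.4, N2* ≈ 66.6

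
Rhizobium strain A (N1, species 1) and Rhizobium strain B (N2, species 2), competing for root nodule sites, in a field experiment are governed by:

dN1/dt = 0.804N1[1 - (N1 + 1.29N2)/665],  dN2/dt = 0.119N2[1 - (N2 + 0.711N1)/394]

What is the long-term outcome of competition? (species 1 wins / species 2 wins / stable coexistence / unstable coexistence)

Compare the nullcline intercepts: K1/α12 = 665/1.29 = 516 > K2 = 394; K2/α21 = 394/0.711 = 554 < K1 = 665.
Since the inequalities point opposite ways, species 1 can invade but species 2 cannot.

species 1 excludes species 2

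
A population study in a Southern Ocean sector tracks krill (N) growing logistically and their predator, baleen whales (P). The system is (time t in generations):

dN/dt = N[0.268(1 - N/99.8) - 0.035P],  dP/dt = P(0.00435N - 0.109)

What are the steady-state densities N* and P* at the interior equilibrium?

N* ≈ 25.1, P* ≈ 5.73

From dP/dt = 0 with P > 0: 0.00435N* = 0.109, so N* = 25.1.
Substitute into dN/dt = 0: 0.268(1 - 25.1/99.8) = 0.035P*.
The bracket is 0.749, giving P* = 0.201/0.035 = 5.73.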